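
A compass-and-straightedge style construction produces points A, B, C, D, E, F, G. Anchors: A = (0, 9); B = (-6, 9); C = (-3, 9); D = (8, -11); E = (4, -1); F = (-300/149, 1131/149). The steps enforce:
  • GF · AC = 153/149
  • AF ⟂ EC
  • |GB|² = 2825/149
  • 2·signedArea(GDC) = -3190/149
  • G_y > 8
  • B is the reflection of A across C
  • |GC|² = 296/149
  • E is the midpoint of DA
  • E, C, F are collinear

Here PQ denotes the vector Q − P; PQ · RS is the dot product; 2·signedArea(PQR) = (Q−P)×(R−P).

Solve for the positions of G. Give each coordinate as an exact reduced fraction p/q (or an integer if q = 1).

G = (-249/149, 1271/149)

1. G_x = -249/149  [2·signedArea(GDC) = -3190/149 ∩ GF · AC = 153/149]
2. G_y = 1271/149  [2·signedArea(GDC) = -3190/149 ∩ GF · AC = 153/149]
   → G = (-249/149, 1271/149)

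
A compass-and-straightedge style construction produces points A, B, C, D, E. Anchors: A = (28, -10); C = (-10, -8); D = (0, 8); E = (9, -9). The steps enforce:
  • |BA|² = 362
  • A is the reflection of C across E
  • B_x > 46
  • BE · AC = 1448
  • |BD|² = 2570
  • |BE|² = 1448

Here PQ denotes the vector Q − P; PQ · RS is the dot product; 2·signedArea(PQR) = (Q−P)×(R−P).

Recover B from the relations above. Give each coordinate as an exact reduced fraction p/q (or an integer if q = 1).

1. B_x = 47  [line 38·x + -2·y + -1808 = 0 ∩ |BA|² = 362]
2. B_y = -11  [line 38·x + -2·y + -1808 = 0 ∩ |BA|² = 362]
   → B = (47, -11)

B = (47, -11)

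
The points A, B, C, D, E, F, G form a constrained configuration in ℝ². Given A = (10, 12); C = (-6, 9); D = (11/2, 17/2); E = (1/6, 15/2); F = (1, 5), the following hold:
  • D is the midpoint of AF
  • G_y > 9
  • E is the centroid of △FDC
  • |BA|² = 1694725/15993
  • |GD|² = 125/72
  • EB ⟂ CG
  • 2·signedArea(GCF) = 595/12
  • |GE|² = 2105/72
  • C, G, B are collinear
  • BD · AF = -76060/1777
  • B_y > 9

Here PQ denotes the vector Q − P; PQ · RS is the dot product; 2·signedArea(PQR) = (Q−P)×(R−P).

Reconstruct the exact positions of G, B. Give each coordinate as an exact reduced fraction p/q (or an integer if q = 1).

1. G_x = 61/12  [line 4·x + 7·y + -1063/12 = 0 ∩ |GD|² = 125/72]
2. G_y = 39/4  [line 4·x + 7·y + -1063/12 = 0 ∩ |GD|² = 125/72]
   → G = (61/12, 39/4)
3. B_x = 200/5331  [C, G, B are collinear ∩ EB ⟂ CG]
4. B_y = 16719/1777  [C, G, B are collinear ∩ EB ⟂ CG]
   → B = (200/5331, 16719/1777)

B = (200/5331, 16719/1777)
G = (61/12, 39/4)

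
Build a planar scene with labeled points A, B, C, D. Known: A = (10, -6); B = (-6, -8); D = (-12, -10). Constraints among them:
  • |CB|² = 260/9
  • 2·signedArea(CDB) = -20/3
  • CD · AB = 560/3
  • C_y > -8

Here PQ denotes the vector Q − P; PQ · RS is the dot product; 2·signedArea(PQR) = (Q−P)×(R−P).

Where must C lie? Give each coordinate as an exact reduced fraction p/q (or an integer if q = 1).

C = (-2/3, -22/3)

1. C_x = -2/3  [CD · AB = 560/3 ∩ 2·signedArea(CDB) = -20/3]
2. C_y = -22/3  [CD · AB = 560/3 ∩ 2·signedArea(CDB) = -20/3]
   → C = (-2/3, -22/3)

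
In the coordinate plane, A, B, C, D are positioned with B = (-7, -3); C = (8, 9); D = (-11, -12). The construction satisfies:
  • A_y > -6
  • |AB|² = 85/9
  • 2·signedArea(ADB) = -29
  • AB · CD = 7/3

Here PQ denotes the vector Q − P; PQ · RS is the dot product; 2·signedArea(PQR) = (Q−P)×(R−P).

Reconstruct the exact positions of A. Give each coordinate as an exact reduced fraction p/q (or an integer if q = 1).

A = (-14/3, -5)

1. A_x = -14/3  [AB · CD = 7/3 ∩ 2·signedArea(ADB) = -29]
2. A_y = -5  [AB · CD = 7/3 ∩ 2·signedArea(ADB) = -29]
   → A = (-14/3, -5)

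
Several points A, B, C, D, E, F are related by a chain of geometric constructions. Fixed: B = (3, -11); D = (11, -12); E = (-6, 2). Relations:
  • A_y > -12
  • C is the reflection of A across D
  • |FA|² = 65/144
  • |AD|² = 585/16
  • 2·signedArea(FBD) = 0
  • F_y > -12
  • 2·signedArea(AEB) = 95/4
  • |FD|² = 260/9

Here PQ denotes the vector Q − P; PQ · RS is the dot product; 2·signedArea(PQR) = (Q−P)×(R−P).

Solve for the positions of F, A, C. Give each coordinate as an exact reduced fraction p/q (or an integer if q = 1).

1. F_x = 17/3  [line 1·x + 8·y + 85 = 0 ∩ |FD|² = 260/9]
2. F_y = -34/3  [line 1·x + 8·y + 85 = 0 ∩ |FD|² = 260/9]
   → F = (17/3, -34/3)
3. A_x = 5  [line 13·x + 9·y + 145/4 = 0 ∩ |AD|² = 585/16]
4. A_y = -45/4  [line 13·x + 9·y + 145/4 = 0 ∩ |AD|² = 585/16]
   → A = (5, -45/4)
5. C_x = 17  [C is the reflection of A across D]
6. C_y = -51/4  [C is the reflection of A across D]
   → C = (17, -51/4)

A = (5, -45/4)
C = (17, -51/4)
F = (17/3, -34/3)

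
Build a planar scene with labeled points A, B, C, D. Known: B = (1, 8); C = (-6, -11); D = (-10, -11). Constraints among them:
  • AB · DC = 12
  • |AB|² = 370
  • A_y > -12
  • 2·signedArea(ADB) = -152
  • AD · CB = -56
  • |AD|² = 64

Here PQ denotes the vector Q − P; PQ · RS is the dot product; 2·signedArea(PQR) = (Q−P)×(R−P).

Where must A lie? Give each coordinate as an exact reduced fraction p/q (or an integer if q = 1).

A = (-2, -11)

1. A_x = -2  [AD · CB = -56 ∩ 2·signedArea(ADB) = -152]
2. A_y = -11  [AD · CB = -56 ∩ 2·signedArea(ADB) = -152]
   → A = (-2, -11)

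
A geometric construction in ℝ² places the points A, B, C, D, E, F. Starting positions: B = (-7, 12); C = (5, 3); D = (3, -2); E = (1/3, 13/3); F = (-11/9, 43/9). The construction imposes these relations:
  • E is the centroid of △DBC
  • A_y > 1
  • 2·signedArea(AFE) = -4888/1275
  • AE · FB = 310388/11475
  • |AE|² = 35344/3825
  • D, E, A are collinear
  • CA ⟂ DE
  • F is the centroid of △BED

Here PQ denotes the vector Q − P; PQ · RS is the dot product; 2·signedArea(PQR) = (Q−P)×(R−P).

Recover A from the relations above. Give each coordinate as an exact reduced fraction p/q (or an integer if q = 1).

1. A_x = 643/425  [D, E, A are collinear ∩ CA ⟂ DE]
2. A_y = 651/425  [D, E, A are collinear ∩ CA ⟂ DE]
   → A = (643/425, 651/425)

A = (643/425, 651/425)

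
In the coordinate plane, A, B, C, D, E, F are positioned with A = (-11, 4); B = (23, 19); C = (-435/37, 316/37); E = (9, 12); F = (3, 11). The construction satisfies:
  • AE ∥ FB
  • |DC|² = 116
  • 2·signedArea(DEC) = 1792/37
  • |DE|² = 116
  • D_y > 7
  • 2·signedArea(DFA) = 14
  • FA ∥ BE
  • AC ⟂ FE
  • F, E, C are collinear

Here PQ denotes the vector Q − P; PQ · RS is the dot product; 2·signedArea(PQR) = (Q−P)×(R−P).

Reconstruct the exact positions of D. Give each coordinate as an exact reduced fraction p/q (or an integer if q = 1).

D = (-1, 8)

1. D_x = -1  [2·signedArea(DFA) = 14 ∩ 2·signedArea(DEC) = 1792/37]
2. D_y = 8  [2·signedArea(DFA) = 14 ∩ 2·signedArea(DEC) = 1792/37]
   → D = (-1, 8)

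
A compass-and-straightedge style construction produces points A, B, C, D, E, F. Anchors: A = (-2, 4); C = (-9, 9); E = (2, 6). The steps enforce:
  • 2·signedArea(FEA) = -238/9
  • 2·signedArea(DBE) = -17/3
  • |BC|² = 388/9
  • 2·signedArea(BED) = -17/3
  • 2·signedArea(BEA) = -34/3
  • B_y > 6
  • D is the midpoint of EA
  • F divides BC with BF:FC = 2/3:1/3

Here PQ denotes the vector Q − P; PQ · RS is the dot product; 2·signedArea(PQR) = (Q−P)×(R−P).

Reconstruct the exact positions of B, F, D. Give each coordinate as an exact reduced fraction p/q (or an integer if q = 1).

1. B_x = -3  [line 2·x + -4·y + 94/3 = 0 ∩ |BC|² = 388/9]
2. B_y = 19/3  [line 2·x + -4·y + 94/3 = 0 ∩ |BC|² = 388/9]
   → B = (-3, 19/3)
3. F_x = -7  [F divides BC with BF:FC = 2/3:1/3]
4. F_y = 73/9  [F divides BC with BF:FC = 2/3:1/3]
   → F = (-7, 73/9)
5. D_x = 0  [2·signedArea(BED) = -17/3 ∩ D is the midpoint of EA]
6. D_y = 5  [2·signedArea(BED) = -17/3 ∩ D is the midpoint of EA]
   → D = (0, 5)

B = (-3, 19/3)
D = (0, 5)
F = (-7, 73/9)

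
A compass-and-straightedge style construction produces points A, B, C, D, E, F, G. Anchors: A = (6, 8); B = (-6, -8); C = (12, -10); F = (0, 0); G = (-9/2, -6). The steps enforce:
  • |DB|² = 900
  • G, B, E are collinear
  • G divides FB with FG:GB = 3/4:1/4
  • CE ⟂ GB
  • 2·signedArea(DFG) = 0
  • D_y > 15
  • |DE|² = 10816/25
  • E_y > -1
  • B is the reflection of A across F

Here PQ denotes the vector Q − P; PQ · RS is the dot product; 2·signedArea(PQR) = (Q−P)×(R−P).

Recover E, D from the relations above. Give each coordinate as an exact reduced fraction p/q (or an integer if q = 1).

D = (12, 16)
E = (-12/25, -16/25)

1. E_x = -12/25  [G, B, E are collinear ∩ CE ⟂ GB]
2. E_y = -16/25  [G, B, E are collinear ∩ CE ⟂ GB]
   → E = (-12/25, -16/25)
3. D_x = 12  [line 6·x + -9/2·y + 0 = 0 ∩ |DB|² = 900]
4. D_y = 16  [line 6·x + -9/2·y + 0 = 0 ∩ |DB|² = 900]
   → D = (12, 16)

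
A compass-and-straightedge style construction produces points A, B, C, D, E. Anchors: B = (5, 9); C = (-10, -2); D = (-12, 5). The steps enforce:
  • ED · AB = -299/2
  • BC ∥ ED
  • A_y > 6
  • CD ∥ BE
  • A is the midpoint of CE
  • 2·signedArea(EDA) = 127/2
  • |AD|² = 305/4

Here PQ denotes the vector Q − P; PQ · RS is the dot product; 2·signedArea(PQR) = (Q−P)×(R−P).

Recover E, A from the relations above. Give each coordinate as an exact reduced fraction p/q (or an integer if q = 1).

A = (-7/2, 7)
E = (3, 16)

1. E_x = 3  [BC ∥ ED ∩ CD ∥ BE]
2. E_y = 16  [BC ∥ ED ∩ CD ∥ BE]
   → E = (3, 16)
3. A_x = -7/2  [A is the midpoint of CE]
4. A_y = 7  [A is the midpoint of CE]
   → A = (-7/2, 7)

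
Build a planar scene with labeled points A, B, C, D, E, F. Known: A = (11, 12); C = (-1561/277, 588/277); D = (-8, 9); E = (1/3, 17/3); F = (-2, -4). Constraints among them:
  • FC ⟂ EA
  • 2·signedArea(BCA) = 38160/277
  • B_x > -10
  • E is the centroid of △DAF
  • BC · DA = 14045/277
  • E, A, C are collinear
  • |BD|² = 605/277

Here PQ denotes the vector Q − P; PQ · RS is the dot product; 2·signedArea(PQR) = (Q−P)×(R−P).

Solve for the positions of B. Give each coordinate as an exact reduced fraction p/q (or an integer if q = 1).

B = (-2568/277, 2284/277)

1. B_x = -2568/277  [2·signedArea(BCA) = 38160/277 ∩ BC · DA = 14045/277]
2. B_y = 2284/277  [2·signedArea(BCA) = 38160/277 ∩ BC · DA = 14045/277]
   → B = (-2568/277, 2284/277)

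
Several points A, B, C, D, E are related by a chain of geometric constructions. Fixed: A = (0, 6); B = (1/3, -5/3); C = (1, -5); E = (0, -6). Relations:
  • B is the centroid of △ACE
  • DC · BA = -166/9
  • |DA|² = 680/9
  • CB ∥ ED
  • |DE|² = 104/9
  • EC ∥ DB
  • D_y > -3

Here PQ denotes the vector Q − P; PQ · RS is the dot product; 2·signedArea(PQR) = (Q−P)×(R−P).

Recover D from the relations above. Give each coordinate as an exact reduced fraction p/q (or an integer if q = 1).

D = (-2/3, -8/3)

1. D_x = -2/3  [EC ∥ DB ∩ CB ∥ ED]
2. D_y = -8/3  [EC ∥ DB ∩ CB ∥ ED]
   → D = (-2/3, -8/3)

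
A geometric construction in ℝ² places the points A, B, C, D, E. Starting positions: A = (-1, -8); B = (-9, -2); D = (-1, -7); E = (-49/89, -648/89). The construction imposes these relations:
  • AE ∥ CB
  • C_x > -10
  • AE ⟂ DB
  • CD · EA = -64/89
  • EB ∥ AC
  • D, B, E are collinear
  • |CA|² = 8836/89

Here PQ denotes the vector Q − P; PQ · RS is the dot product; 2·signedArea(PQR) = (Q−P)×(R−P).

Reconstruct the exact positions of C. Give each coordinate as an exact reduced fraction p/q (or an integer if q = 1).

C = (-841/89, -242/89)

1. C_x = -841/89  [AE ∥ CB ∩ EB ∥ AC]
2. C_y = -242/89  [AE ∥ CB ∩ EB ∥ AC]
   → C = (-841/89, -242/89)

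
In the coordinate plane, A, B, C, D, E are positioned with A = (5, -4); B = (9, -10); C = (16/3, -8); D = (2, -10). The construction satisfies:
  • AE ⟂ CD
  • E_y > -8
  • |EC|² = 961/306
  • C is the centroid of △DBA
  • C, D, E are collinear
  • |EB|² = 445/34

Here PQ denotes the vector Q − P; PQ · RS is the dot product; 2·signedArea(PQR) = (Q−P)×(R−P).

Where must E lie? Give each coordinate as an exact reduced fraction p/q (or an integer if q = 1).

1. E_x = 233/34  [C, D, E are collinear ∩ AE ⟂ CD]
2. E_y = -241/34  [C, D, E are collinear ∩ AE ⟂ CD]
   → E = (233/34, -241/34)

E = (233/34, -241/34)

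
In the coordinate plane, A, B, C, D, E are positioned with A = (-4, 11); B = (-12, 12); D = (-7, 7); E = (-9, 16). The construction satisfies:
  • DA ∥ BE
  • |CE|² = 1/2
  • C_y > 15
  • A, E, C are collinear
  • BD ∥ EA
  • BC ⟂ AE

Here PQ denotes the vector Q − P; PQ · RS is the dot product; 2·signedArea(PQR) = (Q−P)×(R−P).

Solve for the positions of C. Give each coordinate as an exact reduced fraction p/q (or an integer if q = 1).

C = (-17/2, 31/2)

1. C_x = -17/2  [A, E, C are collinear ∩ BC ⟂ AE]
2. C_y = 31/2  [A, E, C are collinear ∩ BC ⟂ AE]
   → C = (-17/2, 31/2)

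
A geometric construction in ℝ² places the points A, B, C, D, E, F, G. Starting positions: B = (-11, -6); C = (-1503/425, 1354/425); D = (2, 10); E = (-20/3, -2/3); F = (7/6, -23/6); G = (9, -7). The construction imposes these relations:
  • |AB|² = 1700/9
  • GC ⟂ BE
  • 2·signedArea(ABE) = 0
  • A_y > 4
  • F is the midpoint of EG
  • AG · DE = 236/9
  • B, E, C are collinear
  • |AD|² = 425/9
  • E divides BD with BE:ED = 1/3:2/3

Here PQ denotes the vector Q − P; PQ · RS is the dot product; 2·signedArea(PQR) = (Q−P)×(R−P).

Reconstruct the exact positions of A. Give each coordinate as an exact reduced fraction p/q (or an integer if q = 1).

A = (-7/3, 14/3)

1. A_x = -7/3  [2·signedArea(ABE) = 0 ∩ AG · DE = 236/9]
2. A_y = 14/3  [2·signedArea(ABE) = 0 ∩ AG · DE = 236/9]
   → A = (-7/3, 14/3)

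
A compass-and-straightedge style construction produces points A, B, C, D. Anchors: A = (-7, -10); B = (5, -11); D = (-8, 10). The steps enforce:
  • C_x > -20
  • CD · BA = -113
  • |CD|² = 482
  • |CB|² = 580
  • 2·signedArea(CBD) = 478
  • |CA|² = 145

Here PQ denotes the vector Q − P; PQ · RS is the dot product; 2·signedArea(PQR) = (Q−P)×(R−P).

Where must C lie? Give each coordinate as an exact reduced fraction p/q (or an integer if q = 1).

1. C_x = -19  [CD · BA = -113 ∩ 2·signedArea(CBD) = 478]
2. C_y = -9  [CD · BA = -113 ∩ 2·signedArea(CBD) = 478]
   → C = (-19, -9)

C = (-19, -9)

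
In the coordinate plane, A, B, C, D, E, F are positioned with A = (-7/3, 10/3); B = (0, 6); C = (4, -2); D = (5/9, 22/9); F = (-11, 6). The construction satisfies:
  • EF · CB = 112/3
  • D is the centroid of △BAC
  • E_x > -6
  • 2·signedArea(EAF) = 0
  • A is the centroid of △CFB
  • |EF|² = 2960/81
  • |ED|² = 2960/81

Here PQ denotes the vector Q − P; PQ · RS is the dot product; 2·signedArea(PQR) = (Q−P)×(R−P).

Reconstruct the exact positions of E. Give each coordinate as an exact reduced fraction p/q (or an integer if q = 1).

1. E_x = -47/9  [2·signedArea(EAF) = 0 ∩ EF · CB = 112/3]
2. E_y = 38/9  [2·signedArea(EAF) = 0 ∩ EF · CB = 112/3]
   → E = (-47/9, 38/9)

E = (-47/9, 38/9)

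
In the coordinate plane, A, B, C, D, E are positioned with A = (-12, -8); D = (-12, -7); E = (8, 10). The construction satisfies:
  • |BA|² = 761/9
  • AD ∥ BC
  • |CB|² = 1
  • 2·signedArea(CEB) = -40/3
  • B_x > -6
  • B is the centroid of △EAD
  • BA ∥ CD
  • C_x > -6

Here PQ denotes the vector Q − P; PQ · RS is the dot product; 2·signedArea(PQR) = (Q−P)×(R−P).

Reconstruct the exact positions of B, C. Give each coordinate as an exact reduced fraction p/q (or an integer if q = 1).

B = (-16/3, -5/3)
C = (-16/3, -2/3)

1. B_x = -16/3  [B is the centroid of △EAD]
2. B_y = -5/3  [B is the centroid of △EAD]
   → B = (-16/3, -5/3)
3. C_x = -16/3  [BA ∥ CD ∩ AD ∥ BC]
4. C_y = -2/3  [BA ∥ CD ∩ AD ∥ BC]
   → C = (-16/3, -2/3)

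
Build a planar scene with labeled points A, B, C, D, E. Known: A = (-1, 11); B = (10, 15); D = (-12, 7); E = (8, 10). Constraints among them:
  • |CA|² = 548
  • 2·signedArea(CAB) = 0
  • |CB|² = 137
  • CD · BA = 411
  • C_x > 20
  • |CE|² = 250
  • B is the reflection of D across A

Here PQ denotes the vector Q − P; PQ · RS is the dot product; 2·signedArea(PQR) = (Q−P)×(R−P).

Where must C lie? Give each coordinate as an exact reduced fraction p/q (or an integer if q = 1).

C = (21, 19)

1. C_x = 21  [2·signedArea(CAB) = 0 ∩ CD · BA = 411]
2. C_y = 19  [2·signedArea(CAB) = 0 ∩ CD · BA = 411]
   → C = (21, 19)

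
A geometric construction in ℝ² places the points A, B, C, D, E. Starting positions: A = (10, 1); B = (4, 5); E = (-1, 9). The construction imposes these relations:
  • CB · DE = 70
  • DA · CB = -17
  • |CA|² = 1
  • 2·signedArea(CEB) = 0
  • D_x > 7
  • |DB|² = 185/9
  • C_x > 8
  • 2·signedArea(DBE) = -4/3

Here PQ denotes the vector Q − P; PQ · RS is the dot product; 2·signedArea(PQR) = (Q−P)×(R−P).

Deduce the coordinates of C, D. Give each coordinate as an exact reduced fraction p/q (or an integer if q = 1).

C = (9, 1)
D = (23/3, 7/3)

1. D_x = 23/3  [line -4·x + -5·y + 127/3 = 0 ∩ |DB|² = 185/9]
2. D_y = 7/3  [line -4·x + -5·y + 127/3 = 0 ∩ |DB|² = 185/9]
   → D = (23/3, 7/3)
3. C_x = 9  [2·signedArea(CEB) = 0 ∩ DA · CB = -17]
4. C_y = 1  [2·signedArea(CEB) = 0 ∩ DA · CB = -17]
   → C = (9, 1)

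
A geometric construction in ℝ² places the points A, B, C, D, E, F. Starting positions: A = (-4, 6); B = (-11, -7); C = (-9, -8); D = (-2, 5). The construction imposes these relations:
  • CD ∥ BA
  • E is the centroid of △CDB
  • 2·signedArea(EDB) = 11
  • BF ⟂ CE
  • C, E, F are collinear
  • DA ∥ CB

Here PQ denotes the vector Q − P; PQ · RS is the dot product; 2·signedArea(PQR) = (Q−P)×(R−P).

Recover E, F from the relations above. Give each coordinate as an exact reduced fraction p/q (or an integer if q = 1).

1. E_x = -22/3  [E is the centroid of △CDB]
2. E_y = -10/3  [E is the centroid of △CDB]
   → E = (-22/3, -10/3)
3. F_x = -1969/221  [C, E, F are collinear ∩ BF ⟂ CE]
4. F_y = -1712/221  [C, E, F are collinear ∩ BF ⟂ CE]
   → F = (-1969/221, -1712/221)

E = (-22/3, -10/3)
F = (-1969/221, -1712/221)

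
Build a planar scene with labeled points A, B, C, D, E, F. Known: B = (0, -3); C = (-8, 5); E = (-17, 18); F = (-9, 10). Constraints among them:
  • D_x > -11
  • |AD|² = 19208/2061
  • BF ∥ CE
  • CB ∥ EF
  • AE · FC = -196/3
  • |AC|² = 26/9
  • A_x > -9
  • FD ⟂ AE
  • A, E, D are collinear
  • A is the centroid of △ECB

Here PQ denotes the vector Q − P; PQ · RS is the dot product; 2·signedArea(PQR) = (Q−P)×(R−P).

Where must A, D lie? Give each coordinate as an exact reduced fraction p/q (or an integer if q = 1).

1. A_x = -25/3  [A is the centroid of △ECB]
2. A_y = 20/3  [A is the centroid of △ECB]
   → A = (-25/3, 20/3)
3. D_x = -2333/229  [A, E, D are collinear ∩ FD ⟂ AE]
4. D_y = 2082/229  [A, E, D are collinear ∩ FD ⟂ AE]
   → D = (-2333/229, 2082/229)

A = (-25/3, 20/3)
D = (-2333/229, 2082/229)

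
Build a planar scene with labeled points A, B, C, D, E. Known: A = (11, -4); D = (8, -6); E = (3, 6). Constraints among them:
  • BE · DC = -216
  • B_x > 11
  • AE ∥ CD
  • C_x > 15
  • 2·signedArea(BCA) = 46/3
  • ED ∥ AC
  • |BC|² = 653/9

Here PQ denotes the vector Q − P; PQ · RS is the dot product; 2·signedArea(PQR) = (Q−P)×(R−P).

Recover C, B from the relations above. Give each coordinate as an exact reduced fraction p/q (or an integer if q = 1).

1. C_x = 16  [AE ∥ CD ∩ ED ∥ AC]
2. C_y = -16  [AE ∥ CD ∩ ED ∥ AC]
   → C = (16, -16)
3. B_x = 35/3  [BE · DC = -216 ∩ 2·signedArea(BCA) = 46/3]
4. B_y = -26/3  [BE · DC = -216 ∩ 2·signedArea(BCA) = 46/3]
   → B = (35/3, -26/3)

B = (35/3, -26/3)
C = (16, -16)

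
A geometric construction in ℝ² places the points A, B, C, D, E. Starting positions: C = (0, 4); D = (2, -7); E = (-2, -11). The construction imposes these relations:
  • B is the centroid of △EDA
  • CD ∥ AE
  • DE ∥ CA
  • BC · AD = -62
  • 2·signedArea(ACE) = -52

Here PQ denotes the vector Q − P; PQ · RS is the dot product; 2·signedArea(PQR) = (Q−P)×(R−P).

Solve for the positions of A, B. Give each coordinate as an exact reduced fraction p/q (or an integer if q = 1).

1. A_x = -4  [CD ∥ AE ∩ DE ∥ CA]
2. A_y = 0  [CD ∥ AE ∩ DE ∥ CA]
   → A = (-4, 0)
3. B_x = -4/3  [B is the centroid of △EDA]
4. B_y = -6  [B is the centroid of △EDA]
   → B = (-4/3, -6)

A = (-4, 0)
B = (-4/3, -6)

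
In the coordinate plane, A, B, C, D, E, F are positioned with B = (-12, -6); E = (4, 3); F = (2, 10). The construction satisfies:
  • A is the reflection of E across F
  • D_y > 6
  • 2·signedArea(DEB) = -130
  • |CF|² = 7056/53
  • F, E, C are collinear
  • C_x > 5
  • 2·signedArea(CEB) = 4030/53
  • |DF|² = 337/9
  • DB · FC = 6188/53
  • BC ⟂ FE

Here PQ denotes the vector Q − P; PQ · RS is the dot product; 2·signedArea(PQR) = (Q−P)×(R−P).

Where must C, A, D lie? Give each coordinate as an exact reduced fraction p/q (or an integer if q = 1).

A = (0, 17)
C = (274/53, -58/53)
D = (-10/3, 7)

1. C_x = 274/53  [F, E, C are collinear ∩ BC ⟂ FE]
2. C_y = -58/53  [F, E, C are collinear ∩ BC ⟂ FE]
   → C = (274/53, -58/53)
3. A_x = 0  [A is the reflection of E across F]
4. A_y = 17  [A is the reflection of E across F]
   → A = (0, 17)
5. D_x = -10/3  [2·signedArea(DEB) = -130 ∩ DB · FC = 6188/53]
6. D_y = 7  [2·signedArea(DEB) = -130 ∩ DB · FC = 6188/53]
   → D = (-10/3, 7)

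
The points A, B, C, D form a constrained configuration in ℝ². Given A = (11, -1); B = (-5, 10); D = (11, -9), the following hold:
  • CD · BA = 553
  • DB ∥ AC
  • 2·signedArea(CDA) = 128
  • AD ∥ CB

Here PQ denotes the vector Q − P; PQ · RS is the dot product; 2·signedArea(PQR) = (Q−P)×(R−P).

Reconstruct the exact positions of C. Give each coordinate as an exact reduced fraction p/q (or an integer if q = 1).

C = (-5, 18)

1. C_x = -5  [AD ∥ CB ∩ DB ∥ AC]
2. C_y = 18  [AD ∥ CB ∩ DB ∥ AC]
   → C = (-5, 18)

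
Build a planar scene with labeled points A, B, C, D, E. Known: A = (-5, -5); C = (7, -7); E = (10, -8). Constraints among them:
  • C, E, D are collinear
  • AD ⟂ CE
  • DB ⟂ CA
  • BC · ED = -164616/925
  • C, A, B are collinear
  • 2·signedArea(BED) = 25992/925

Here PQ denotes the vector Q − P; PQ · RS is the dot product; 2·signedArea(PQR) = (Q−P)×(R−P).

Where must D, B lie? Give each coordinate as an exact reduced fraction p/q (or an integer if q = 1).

1. D_x = -22/5  [C, E, D are collinear ∩ AD ⟂ CE]
2. D_y = -16/5  [C, E, D are collinear ∩ AD ⟂ CE]
   → D = (-22/5, -16/5)
3. B_x = -871/185  [C, A, B are collinear ∩ DB ⟂ CA]
4. B_y = -934/185  [C, A, B are collinear ∩ DB ⟂ CA]
   → B = (-871/185, -934/185)

B = (-871/185, -934/185)
D = (-22/5, -16/5)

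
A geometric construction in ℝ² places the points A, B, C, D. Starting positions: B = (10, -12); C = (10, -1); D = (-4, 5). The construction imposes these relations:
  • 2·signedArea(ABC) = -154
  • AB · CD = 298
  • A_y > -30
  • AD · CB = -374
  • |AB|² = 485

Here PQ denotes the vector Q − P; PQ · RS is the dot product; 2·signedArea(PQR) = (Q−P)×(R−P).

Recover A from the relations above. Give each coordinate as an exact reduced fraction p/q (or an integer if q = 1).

A = (24, -29)

1. A_x = 24  [AD · CB = -374 ∩ 2·signedArea(ABC) = -154]
2. A_y = -29  [AD · CB = -374 ∩ 2·signedArea(ABC) = -154]
   → A = (24, -29)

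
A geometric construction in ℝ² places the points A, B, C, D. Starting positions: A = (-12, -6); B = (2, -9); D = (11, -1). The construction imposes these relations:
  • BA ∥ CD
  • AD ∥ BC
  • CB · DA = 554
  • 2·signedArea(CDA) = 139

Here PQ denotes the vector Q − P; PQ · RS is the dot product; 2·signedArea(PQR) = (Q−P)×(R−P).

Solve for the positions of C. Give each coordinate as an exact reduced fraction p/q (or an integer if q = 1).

1. C_x = 25  [BA ∥ CD ∩ AD ∥ BC]
2. C_y = -4  [BA ∥ CD ∩ AD ∥ BC]
   → C = (25, -4)

C = (25, -4)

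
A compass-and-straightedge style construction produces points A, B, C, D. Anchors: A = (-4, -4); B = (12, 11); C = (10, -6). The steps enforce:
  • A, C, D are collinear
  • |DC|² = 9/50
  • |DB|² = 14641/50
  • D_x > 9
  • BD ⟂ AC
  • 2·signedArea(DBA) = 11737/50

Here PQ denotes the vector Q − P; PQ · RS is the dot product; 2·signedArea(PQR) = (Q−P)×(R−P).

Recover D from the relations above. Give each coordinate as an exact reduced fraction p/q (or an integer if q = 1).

1. D_x = 479/50  [A, C, D are collinear ∩ BD ⟂ AC]
2. D_y = -297/50  [A, C, D are collinear ∩ BD ⟂ AC]
   → D = (479/50, -297/50)

D = (479/50, -297/50)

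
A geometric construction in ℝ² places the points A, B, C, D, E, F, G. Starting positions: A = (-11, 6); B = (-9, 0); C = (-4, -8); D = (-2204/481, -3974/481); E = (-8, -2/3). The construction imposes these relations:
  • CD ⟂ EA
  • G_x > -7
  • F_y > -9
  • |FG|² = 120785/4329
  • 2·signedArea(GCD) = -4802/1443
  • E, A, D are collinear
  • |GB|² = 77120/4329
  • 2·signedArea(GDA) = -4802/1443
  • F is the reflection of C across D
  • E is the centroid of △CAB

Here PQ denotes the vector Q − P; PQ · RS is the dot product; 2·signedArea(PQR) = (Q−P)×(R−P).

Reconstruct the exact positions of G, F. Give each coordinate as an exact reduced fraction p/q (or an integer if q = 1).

F = (-2484/481, -4100/481)
G = (-9419/1443, -4936/1443)

1. G_x = -9419/1443  [2·signedArea(GCD) = -4802/1443 ∩ 2·signedArea(GDA) = -4802/1443]
2. G_y = -4936/1443  [2·signedArea(GCD) = -4802/1443 ∩ 2·signedArea(GDA) = -4802/1443]
   → G = (-9419/1443, -4936/1443)
3. F_x = -2484/481  [F is the reflection of C across D]
4. F_y = -4100/481  [F is the reflection of C across D]
   → F = (-2484/481, -4100/481)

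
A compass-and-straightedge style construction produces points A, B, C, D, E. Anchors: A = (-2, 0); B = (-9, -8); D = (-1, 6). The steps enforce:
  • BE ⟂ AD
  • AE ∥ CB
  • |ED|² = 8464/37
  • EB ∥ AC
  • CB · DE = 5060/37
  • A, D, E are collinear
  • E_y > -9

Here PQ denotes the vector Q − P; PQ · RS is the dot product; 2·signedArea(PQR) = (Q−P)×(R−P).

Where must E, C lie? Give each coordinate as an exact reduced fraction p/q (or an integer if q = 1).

C = (-278/37, 34/37)
E = (-129/37, -330/37)

1. E_x = -129/37  [A, D, E are collinear ∩ BE ⟂ AD]
2. E_y = -330/37  [A, D, E are collinear ∩ BE ⟂ AD]
   → E = (-129/37, -330/37)
3. C_x = -278/37  [AE ∥ CB ∩ EB ∥ AC]
4. C_y = 34/37  [AE ∥ CB ∩ EB ∥ AC]
   → C = (-278/37, 34/37)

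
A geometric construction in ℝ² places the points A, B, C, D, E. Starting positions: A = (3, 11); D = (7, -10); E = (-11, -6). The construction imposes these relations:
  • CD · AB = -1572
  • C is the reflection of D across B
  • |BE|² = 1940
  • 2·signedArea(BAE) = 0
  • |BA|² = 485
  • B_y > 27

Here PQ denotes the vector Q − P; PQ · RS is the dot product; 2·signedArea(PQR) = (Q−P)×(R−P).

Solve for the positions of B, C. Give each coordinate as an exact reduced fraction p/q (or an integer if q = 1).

1. B_x = 17  [line 17·x + -14·y + 103 = 0 ∩ |BE|² = 1940]
2. B_y = 28  [line 17·x + -14·y + 103 = 0 ∩ |BE|² = 1940]
   → B = (17, 28)
3. C_x = 27  [C is the reflection of D across B]
4. C_y = 66  [C is the reflection of D across B]
   → C = (27, 66)

B = (17, 28)
C = (27, 66)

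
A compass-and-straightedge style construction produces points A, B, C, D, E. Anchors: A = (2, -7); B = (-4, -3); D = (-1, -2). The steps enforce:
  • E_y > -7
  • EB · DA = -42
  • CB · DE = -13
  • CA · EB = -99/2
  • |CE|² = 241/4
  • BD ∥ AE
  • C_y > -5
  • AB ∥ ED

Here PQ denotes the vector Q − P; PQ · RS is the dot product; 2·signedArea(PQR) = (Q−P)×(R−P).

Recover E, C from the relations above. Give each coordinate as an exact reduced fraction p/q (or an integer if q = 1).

C = (-5/2, -4)
E = (5, -6)

1. E_x = 5  [AB ∥ ED ∩ BD ∥ AE]
2. E_y = -6  [AB ∥ ED ∩ BD ∥ AE]
   → E = (5, -6)
3. C_x = -5/2  [CB · DE = -13 ∩ CA · EB = -99/2]
4. C_y = -4  [CB · DE = -13 ∩ CA · EB = -99/2]
   → C = (-5/2, -4)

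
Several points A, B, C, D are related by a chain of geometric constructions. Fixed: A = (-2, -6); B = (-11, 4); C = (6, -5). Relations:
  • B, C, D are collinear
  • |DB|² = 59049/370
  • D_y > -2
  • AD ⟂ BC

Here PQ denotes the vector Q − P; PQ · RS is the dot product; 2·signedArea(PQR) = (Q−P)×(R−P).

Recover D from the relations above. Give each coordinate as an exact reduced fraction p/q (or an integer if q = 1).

1. D_x = 61/370  [B, C, D are collinear ∩ AD ⟂ BC]
2. D_y = -707/370  [B, C, D are collinear ∩ AD ⟂ BC]
   → D = (61/370, -707/370)

D = (61/370, -707/370)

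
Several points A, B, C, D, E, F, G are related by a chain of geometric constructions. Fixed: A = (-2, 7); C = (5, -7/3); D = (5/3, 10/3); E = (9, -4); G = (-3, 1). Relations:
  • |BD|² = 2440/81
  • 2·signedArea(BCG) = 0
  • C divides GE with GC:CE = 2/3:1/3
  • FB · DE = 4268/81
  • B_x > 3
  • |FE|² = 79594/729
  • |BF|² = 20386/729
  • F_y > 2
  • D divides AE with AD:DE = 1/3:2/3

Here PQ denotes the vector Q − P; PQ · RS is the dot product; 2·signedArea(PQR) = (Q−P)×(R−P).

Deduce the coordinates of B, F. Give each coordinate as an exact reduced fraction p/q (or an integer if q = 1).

B = (11/3, -16/9)
F = (10/9, 77/27)

1. B_x = 11/3  [line -10/3·x + -8·y + -2 = 0 ∩ |BD|² = 2440/81]
2. B_y = -16/9  [line -10/3·x + -8·y + -2 = 0 ∩ |BD|² = 2440/81]
   → B = (11/3, -16/9)
3. F_x = 10/9  [line -22/3·x + 22/3·y + -1034/81 = 0 ∩ |BF|² = 20386/729]
4. F_y = 77/27  [line -22/3·x + 22/3·y + -1034/81 = 0 ∩ |BF|² = 20386/729]
   → F = (10/9, 77/27)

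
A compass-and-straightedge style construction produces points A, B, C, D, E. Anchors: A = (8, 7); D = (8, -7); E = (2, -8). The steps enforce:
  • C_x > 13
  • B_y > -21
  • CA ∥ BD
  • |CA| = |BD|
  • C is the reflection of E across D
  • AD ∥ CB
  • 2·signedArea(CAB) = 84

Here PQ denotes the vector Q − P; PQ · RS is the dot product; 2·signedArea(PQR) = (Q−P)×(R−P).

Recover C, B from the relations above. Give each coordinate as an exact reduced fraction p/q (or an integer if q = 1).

1. C_x = 14  [C is the reflection of E across D]
2. C_y = -6  [C is the reflection of E across D]
   → C = (14, -6)
3. B_x = 14  [CA ∥ BD ∩ AD ∥ CB]
4. B_y = -20  [CA ∥ BD ∩ AD ∥ CB]
   → B = (14, -20)

B = (14, -20)
C = (14, -6)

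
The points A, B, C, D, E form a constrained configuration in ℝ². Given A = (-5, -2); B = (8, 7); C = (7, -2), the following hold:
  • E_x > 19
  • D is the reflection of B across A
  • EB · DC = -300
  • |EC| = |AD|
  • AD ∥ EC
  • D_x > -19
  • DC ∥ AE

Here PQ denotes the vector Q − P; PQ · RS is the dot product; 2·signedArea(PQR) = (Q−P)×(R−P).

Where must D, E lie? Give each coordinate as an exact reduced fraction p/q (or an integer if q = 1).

D = (-18, -11)
E = (20, 7)

1. D_x = -18  [D is the reflection of B across A]
2. D_y = -11  [D is the reflection of B across A]
   → D = (-18, -11)
3. E_x = 20  [AD ∥ EC ∩ DC ∥ AE]
4. E_y = 7  [AD ∥ EC ∩ DC ∥ AE]
   → E = (20, 7)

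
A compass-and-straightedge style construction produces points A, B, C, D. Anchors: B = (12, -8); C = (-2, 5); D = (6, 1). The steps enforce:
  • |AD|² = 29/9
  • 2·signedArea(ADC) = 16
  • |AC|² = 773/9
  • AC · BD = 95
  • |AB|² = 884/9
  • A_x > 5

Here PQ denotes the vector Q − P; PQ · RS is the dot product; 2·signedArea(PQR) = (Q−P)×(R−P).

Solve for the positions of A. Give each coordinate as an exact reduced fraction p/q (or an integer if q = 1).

1. A_x = 16/3  [AC · BD = 95 ∩ 2·signedArea(ADC) = 16]
2. A_y = -2/3  [AC · BD = 95 ∩ 2·signedArea(ADC) = 16]
   → A = (16/3, -2/3)

A = (16/3, -2/3)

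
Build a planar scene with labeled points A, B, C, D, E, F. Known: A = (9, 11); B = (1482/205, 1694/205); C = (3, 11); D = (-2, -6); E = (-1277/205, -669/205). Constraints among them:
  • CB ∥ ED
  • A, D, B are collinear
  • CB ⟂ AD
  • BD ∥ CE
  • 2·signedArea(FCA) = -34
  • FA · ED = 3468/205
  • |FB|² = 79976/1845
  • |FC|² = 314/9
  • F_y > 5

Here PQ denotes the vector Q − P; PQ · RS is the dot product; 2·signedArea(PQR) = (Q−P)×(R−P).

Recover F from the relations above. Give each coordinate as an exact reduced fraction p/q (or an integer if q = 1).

F = (4/3, 16/3)

1. F_x = 4/3  [2·signedArea(FCA) = -34 ∩ FA · ED = 3468/205]
2. F_y = 16/3  [2·signedArea(FCA) = -34 ∩ FA · ED = 3468/205]
   → F = (4/3, 16/3)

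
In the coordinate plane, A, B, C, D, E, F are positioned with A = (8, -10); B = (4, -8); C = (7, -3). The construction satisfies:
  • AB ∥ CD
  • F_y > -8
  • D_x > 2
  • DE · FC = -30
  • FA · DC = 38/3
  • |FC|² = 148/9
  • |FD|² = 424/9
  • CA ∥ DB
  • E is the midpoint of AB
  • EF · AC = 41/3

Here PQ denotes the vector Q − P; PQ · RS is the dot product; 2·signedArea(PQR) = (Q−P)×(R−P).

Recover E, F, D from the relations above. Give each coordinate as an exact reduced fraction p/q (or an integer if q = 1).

1. E_x = 6  [E is the midpoint of AB]
2. E_y = -9  [E is the midpoint of AB]
   → E = (6, -9)
3. D_x = 3  [CA ∥ DB ∩ AB ∥ CD]
4. D_y = -1  [CA ∥ DB ∩ AB ∥ CD]
   → D = (3, -1)
5. F_x = 19/3  [FA · DC = 38/3 ∩ EF · AC = 41/3]
6. F_y = -7  [FA · DC = 38/3 ∩ EF · AC = 41/3]
   → F = (19/3, -7)

D = (3, -1)
E = (6, -9)
F = (19/3, -7)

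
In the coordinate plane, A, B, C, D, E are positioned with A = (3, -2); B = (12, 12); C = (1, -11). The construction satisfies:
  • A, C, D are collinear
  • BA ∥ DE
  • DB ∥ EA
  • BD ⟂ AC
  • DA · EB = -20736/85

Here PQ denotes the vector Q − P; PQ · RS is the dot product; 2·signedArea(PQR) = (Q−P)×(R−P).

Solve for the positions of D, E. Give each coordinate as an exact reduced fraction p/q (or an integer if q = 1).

D = (543/85, 1126/85)
E = (-222/85, -64/85)

1. D_x = 543/85  [A, C, D are collinear ∩ BD ⟂ AC]
2. D_y = 1126/85  [A, C, D are collinear ∩ BD ⟂ AC]
   → D = (543/85, 1126/85)
3. E_x = -222/85  [DB ∥ EA ∩ BA ∥ DE]
4. E_y = -64/85  [DB ∥ EA ∩ BA ∥ DE]
   → E = (-222/85, -64/85)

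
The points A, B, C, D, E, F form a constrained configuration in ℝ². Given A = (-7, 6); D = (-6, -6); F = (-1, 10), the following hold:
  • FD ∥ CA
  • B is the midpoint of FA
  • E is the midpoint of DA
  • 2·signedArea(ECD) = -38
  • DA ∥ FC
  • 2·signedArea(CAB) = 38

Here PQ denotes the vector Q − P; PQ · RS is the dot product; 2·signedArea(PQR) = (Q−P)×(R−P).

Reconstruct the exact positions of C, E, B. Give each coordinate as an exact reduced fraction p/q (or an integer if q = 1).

1. C_x = -2  [FD ∥ CA ∩ DA ∥ FC]
2. C_y = 22  [FD ∥ CA ∩ DA ∥ FC]
   → C = (-2, 22)
3. E_x = -13/2  [E is the midpoint of DA]
4. E_y = 0  [E is the midpoint of DA]
   → E = (-13/2, 0)
5. B_x = -4  [B is the midpoint of FA]
6. B_y = 8  [B is the midpoint of FA]
   → B = (-4, 8)

B = (-4, 8)
C = (-2, 22)
E = (-13/2, 0)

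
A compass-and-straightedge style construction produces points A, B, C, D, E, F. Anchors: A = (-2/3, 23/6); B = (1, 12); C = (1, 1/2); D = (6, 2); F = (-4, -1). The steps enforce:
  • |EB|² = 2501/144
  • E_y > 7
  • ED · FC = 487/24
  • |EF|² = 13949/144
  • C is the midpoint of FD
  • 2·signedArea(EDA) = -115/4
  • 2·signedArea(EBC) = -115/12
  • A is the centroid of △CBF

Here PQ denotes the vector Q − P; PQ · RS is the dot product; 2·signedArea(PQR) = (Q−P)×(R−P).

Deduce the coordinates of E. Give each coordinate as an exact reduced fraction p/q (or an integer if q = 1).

1. E_x = 1/6  [2·signedArea(EBC) = -115/12 ∩ ED · FC = 487/24]
2. E_y = 95/12  [2·signedArea(EBC) = -115/12 ∩ ED · FC = 487/24]
   → E = (1/6, 95/12)

E = (1/6, 95/12)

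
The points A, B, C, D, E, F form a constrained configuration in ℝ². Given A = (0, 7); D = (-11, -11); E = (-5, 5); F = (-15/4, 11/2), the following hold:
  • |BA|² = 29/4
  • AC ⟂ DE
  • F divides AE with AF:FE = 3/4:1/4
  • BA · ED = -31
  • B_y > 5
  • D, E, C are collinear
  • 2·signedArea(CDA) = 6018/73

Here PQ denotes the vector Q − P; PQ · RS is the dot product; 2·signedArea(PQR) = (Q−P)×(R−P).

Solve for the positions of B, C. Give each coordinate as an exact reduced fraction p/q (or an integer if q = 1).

1. B_x = -5/2  [line 6·x + 16·y + -81 = 0 ∩ |BA|² = 29/4]
2. B_y = 6  [line 6·x + 16·y + -81 = 0 ∩ |BA|² = 29/4]
   → B = (-5/2, 6)
3. C_x = -272/73  [D, E, C are collinear ∩ AC ⟂ DE]
4. C_y = 613/73  [D, E, C are collinear ∩ AC ⟂ DE]
   → C = (-272/73, 613/73)

B = (-5/2, 6)
C = (-272/73, 613/73)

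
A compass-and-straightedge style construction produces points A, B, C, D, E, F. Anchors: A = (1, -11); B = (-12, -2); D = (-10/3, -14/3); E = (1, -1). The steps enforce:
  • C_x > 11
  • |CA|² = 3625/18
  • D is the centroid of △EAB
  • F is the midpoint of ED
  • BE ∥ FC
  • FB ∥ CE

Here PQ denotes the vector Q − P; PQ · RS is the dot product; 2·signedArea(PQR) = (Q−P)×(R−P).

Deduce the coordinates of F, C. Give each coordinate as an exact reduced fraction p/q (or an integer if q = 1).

C = (71/6, -11/6)
F = (-7/6, -17/6)

1. F_x = -7/6  [F is the midpoint of ED]
2. F_y = -17/6  [F is the midpoint of ED]
   → F = (-7/6, -17/6)
3. C_x = 71/6  [FB ∥ CE ∩ BE ∥ FC]
4. C_y = -11/6  [FB ∥ CE ∩ BE ∥ FC]
   → C = (71/6, -11/6)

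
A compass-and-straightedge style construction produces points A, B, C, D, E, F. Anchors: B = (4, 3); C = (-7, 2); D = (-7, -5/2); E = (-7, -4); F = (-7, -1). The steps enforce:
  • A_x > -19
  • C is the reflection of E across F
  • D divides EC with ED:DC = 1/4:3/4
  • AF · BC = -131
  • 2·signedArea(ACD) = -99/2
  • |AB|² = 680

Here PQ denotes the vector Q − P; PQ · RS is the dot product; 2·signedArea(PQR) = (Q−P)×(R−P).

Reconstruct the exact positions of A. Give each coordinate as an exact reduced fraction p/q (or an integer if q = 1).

A = (-18, -11)

1. A_x = -18  [2·signedArea(ACD) = -99/2 ∩ AF · BC = -131]
2. A_y = -11  [2·signedArea(ACD) = -99/2 ∩ AF · BC = -131]
   → A = (-18, -11)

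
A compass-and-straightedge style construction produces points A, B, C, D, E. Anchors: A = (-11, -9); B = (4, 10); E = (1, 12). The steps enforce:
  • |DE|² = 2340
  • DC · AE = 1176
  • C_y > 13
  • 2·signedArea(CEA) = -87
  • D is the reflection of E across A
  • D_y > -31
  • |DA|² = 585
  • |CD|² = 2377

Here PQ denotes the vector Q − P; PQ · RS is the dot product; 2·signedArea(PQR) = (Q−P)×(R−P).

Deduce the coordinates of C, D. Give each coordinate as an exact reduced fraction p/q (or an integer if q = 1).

1. D_x = -23  [D is the reflection of E across A]
2. D_y = -30  [D is the reflection of E across A]
   → D = (-23, -30)
3. C_x = -2  [2·signedArea(CEA) = -87 ∩ DC · AE = 1176]
4. C_y = 14  [2·signedArea(CEA) = -87 ∩ DC · AE = 1176]
   → C = (-2, 14)

C = (-2, 14)
D = (-23, -30)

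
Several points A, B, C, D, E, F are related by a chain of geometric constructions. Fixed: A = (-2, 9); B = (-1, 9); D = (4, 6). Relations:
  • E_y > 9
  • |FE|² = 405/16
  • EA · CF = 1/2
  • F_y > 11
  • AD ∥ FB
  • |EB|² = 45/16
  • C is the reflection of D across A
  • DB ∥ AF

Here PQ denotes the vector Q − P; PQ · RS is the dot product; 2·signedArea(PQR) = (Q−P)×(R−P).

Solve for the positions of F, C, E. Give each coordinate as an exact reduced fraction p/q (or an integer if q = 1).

C = (-8, 12)
E = (-5/2, 39/4)
F = (-7, 12)

1. F_x = -7  [AD ∥ FB ∩ DB ∥ AF]
2. F_y = 12  [AD ∥ FB ∩ DB ∥ AF]
   → F = (-7, 12)
3. C_x = -8  [C is the reflection of D across A]
4. C_y = 12  [C is the reflection of D across A]
   → C = (-8, 12)
5. E_x = -5/2  [EA · CF = 1/2]
6. E_y = 39/4  [|EB|² = 45/16]
   → E = (-5/2, 39/4)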